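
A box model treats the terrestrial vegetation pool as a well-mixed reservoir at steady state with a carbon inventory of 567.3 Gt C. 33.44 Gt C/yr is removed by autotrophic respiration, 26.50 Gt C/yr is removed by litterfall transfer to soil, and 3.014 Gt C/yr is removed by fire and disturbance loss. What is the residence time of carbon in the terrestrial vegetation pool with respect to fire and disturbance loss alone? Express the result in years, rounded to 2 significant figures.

Residence time with respect to a single sink: τ = M / F_sink.
τ = 567.3 / 3.014 = 188.2 yr.

190 yr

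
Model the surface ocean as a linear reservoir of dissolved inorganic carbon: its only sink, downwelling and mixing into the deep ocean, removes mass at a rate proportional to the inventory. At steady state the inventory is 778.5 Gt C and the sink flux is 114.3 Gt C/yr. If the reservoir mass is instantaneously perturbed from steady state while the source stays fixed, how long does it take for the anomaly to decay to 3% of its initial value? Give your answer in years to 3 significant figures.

23.9 yr

For a linear reservoir the anomaly decays as exp(−t/τ) with τ = M/F = 778.5/114.3 = 6.811 yr.
exp(−t/τ) = 0.03 ⇒ t = −τ ln(0.03) = 6.811 × 3.507 = 23.88 yr.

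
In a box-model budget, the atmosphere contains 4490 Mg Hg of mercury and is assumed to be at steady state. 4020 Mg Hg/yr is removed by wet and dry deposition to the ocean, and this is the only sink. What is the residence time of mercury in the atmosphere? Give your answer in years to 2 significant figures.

1.1 yr

τ = M / F = 4490 / 4020 = 1.117 yr.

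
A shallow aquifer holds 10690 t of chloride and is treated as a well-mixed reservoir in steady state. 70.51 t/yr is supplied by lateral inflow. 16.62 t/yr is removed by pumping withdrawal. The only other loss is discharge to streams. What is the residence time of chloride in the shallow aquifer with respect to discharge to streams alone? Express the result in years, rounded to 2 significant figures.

200 yr

At steady state ΣF_in = ΣF_out.
ΣF_in = 70.510 t/yr.
Discharge to streams flux = ΣF_in − (16.62) = 70.510 − 16.62 = 53.89 t/yr.
τ = M / F = 10690 / 53.89 = 198.4 yr.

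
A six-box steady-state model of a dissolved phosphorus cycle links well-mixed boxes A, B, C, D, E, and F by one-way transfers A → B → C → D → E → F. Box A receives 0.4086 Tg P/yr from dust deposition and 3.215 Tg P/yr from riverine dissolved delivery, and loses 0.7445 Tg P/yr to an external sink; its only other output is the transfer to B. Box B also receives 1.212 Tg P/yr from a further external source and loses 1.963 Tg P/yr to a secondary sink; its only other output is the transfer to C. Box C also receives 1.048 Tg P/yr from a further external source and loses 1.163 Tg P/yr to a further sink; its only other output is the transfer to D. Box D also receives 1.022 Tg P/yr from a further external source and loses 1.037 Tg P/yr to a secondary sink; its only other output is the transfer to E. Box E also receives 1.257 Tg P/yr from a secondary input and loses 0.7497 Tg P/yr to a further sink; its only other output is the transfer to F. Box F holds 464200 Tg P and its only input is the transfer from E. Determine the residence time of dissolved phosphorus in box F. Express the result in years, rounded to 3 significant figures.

Box A: F(A→B) = (0.4086 + 3.215) − 0.7445 = 2.8791 Tg P/yr.
Box B: F(B→C) = (2.8791 + 1.212) − 1.963 = 2.1281 Tg P/yr.
Box C: F(C→D) = (2.1281 + 1.048) − 1.163 = 2.0131 Tg P/yr.
Box D: F(D→E) = (2.0131 + 1.022) − 1.037 = 1.9981 Tg P/yr.
Box E: F(E→F) = (1.9981 + 1.257) − 0.7497 = 2.5054 Tg P/yr.
Box F throughput = its input = 2.5054 Tg P/yr; τ = 464200 / 2.5054 = 185300 yr.

185000 yr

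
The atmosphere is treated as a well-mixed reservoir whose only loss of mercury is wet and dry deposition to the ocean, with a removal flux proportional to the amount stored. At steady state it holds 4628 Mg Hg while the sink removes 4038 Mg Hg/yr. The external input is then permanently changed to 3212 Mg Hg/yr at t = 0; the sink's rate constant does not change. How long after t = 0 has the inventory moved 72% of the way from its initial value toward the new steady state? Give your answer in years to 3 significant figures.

τ = M₀/F₀ = 4628/4038 = 1.146 yr.
The remaining gap fraction is e^(−t/τ); 72% covered ⇒ e^(−t/τ) = 0.280.
t = −τ ln(0.280) = 1.146 × 1.273 = 1.459 yr.

1.46 yr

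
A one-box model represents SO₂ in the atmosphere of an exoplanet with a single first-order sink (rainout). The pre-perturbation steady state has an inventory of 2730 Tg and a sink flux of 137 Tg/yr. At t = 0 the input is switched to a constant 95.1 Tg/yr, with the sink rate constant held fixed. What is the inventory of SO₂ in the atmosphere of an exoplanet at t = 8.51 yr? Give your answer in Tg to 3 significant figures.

2440 Tg

τ = M₀/F₀ = 2730/137 = 19.93 yr; rate constant k = 1/τ.
New steady state M_∞ = F₁/k = F₁·τ = 95.1 × 19.93 = 1895.1 Tg.
M(t) = M_∞ + (M₀ − M_∞)·e^(−t/τ); t/τ = 8.51/19.93 = 0.4271, so e^(−t/τ) = 0.6524.
M(t) = 1895.1 + 834.9 × 0.6524 = 2439.8 Tg.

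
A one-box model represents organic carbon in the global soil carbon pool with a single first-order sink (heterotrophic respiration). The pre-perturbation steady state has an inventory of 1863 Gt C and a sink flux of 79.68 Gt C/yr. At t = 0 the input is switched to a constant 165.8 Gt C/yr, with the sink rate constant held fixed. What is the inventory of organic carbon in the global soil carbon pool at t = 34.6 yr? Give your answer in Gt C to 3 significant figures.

τ = M₀/F₀ = 1863/79.68 = 23.38 yr; rate constant k = 1/τ.
New steady state M_∞ = F₁/k = F₁·τ = 165.8 × 23.38 = 3876.6 Gt C.
M(t) = M_∞ + (M₀ − M_∞)·e^(−t/τ); t/τ = 34.6/23.38 = 1.480, so e^(−t/τ) = 0.2277.
M(t) = 3876.6 − 2014 × 0.2277 = 3418.1 Gt C.

3420 Gt C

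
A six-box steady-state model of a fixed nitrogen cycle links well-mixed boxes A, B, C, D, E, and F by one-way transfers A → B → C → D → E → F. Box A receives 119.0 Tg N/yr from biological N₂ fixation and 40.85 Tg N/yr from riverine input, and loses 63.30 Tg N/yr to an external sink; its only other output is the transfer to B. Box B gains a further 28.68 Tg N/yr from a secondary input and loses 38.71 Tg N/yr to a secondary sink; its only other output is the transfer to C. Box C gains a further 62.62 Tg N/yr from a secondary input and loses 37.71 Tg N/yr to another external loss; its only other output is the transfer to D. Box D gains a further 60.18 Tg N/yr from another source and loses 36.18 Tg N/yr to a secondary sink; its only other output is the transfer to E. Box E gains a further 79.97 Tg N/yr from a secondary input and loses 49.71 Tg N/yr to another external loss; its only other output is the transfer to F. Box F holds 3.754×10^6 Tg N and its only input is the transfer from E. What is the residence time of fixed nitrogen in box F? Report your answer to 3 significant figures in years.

Box A: F(A→B) = (119.0 + 40.85) − 63.30 = 96.550 Tg N/yr.
Box B: F(B→C) = (96.550 + 28.68) − 38.71 = 86.520 Tg N/yr.
Box C: F(C→D) = (86.520 + 62.62) − 37.71 = 111.43 Tg N/yr.
Box D: F(D→E) = (111.43 + 60.18) − 36.18 = 135.43 Tg N/yr.
Box E: F(E→F) = (135.43 + 79.97) − 49.71 = 165.69 Tg N/yr.
Box F throughput = its input = 165.69 Tg N/yr; τ = 3.754×10^6 / 165.69 = 22660 yr.

22700 yr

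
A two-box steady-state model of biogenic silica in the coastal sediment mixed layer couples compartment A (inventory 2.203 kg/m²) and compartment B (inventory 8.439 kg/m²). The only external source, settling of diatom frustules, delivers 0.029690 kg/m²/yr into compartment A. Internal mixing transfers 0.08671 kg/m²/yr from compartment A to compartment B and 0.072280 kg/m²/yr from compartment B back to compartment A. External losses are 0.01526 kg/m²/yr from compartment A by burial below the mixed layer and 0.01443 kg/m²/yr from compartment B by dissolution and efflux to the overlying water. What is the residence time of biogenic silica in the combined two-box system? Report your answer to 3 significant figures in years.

For the system as a whole, the A↔B exchange is internal and contributes nothing to the throughput; only the external sinks remove mass.
M_total = 2.203 + 8.439 = 10.642 kg/m².
ΣF_external_out = 0.01526 + 0.01443 = 0.029690 kg/m²/yr.
τ = M_total / ΣF_ext = 10.642 / 0.029690 = 358.4 yr.

358 yr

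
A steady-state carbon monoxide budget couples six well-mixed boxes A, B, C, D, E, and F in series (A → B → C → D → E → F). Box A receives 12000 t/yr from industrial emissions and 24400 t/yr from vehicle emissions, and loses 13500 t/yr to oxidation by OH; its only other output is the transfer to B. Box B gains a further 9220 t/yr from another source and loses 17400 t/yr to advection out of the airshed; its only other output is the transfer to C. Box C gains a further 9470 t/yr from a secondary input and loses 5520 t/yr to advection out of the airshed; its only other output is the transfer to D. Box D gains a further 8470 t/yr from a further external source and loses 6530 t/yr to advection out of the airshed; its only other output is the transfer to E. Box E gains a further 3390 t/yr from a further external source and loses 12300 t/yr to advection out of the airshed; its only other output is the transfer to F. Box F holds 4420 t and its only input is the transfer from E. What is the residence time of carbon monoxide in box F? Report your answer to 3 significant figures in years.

0.378 yr

Box A: F(A→B) = (12000 + 24400) − 13500 = 22900 t/yr.
Box B: F(B→C) = (22900 + 9220) − 17400 = 14720 t/yr.
Box C: F(C→D) = (14720 + 9470) − 5520 = 18670 t/yr.
Box D: F(D→E) = (18670 + 8470) − 6530 = 20610 t/yr.
Box E: F(E→F) = (20610 + 3390) − 12300 = 11700 t/yr.
Box F throughput = its input = 11700 t/yr; τ = 4420 / 11700 = 0.3778 yr.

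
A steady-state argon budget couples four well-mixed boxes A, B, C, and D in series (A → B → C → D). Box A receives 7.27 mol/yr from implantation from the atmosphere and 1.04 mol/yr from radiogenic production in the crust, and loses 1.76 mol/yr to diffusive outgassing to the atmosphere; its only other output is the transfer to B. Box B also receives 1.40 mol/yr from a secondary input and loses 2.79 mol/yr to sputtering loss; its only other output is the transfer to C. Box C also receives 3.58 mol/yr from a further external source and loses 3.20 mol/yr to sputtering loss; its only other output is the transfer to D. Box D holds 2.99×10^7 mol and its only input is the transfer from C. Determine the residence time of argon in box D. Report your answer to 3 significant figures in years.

5.40×10^6 yr

Box A: F(A→B) = (7.27 + 1.04) − 1.76 = 6.5500 mol/yr.
Box B: F(B→C) = (6.5500 + 1.40) − 2.79 = 5.1600 mol/yr.
Box C: F(C→D) = (5.1600 + 3.58) − 3.20 = 5.5400 mol/yr.
Box D throughput = its input = 5.5400 mol/yr; τ = 2.99×10^7 / 5.5400 = 5.397×10^6 yr.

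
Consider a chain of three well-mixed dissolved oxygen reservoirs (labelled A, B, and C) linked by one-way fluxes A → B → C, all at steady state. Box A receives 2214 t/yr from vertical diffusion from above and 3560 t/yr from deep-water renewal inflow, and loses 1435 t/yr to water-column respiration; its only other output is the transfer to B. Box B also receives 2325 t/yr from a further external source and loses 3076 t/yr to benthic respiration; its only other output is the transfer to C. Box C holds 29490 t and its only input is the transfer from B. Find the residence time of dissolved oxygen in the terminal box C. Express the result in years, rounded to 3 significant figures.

Box A: F(A→B) = (2214 + 3560) − 1435 = 4339.0 t/yr.
Box B: F(B→C) = (4339.0 + 2325) − 3076 = 3588.0 t/yr.
Box C throughput = its input = 3588.0 t/yr; τ = 29490 / 3588.0 = 8.219 yr.

8.22 yr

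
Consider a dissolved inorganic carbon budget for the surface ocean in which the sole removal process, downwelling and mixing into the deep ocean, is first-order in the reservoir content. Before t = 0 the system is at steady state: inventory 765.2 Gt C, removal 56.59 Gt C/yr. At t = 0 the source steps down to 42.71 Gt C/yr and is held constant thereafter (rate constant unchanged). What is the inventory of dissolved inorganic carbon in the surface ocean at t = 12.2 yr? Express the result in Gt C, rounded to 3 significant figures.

The sink rate constant is k = F₀/M₀ = 56.59/765.2 = 0.07395 yr⁻¹.
Solving dM/dt = F₁ − kM with M(0) = M₀ gives M(t) = F₁/k + (M₀ − F₁/k)·e^(−kt).
F₁/k = 42.71/0.07395 = 577.52 Gt C; kt = 0.07395 × 12.2 = 0.9022, e^(−kt) = 0.4057.
M(12.2) = 577.52 + (765.2 − 577.52) × 0.4057 = 577.52 + 76.14 = 653.65 Gt C.

654 Gt C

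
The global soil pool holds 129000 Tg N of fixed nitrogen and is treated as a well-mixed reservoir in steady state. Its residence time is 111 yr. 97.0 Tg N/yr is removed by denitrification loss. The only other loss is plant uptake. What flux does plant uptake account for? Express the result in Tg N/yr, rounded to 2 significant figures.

Total removal F = M/τ = 129000 / 111 = 1162 Tg N/yr.
Plant uptake = F − (97.0) = 1162 − 97.00 = 1065 Tg N/yr.

1100 Tg N/yr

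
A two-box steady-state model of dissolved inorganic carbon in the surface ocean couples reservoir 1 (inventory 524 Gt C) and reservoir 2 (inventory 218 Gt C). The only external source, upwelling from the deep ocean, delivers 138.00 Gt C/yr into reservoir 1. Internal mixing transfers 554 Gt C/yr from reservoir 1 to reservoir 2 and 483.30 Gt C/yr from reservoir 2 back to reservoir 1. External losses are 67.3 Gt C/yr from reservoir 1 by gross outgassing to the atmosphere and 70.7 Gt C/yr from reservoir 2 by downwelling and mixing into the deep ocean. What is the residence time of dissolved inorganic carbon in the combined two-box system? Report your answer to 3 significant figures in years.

Residence time in the combined system uses the total inventory and the total *external* removal — internal exchanges between the two boxes cancel.
M_total = 524 + 218 = 742.00 Gt C.
ΣF_external_out = 67.3 + 70.7 = 138.00 Gt C/yr.
τ = M_total / ΣF_ext = 742.00 / 138.00 = 5.377 yr.

5.38 yr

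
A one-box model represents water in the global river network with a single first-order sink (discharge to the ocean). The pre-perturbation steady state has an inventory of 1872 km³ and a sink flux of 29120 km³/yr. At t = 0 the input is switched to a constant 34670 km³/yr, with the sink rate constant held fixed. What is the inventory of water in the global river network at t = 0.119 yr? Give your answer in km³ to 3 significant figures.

2170 km³

Residence time τ = M₀/F₀ = 0.06429 yr. The eventual steady state is M_∞ = M₀·(F₁/F₀) = 1872 × 34670/29120 = 2228.8 km³.
The anomaly ΔM(t) = M(t) − M_∞ decays as ΔM₀·e^(−t/τ) with ΔM₀ = 1872 − 2228.8 = −356.8 km³.
At t = 0.119 yr, e^(−t/τ) = e^(−1.851) = 0.1571, so ΔM = −56.04 km³ and M = 2228.8 − 56.04 = 2172.7 km³.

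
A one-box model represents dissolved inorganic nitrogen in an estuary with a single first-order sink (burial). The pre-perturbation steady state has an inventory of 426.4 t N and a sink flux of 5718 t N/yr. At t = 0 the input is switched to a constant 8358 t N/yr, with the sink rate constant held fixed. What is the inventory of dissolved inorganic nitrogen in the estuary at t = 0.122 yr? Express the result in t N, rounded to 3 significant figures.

585 t N

τ = M₀/F₀ = 426.4/5718 = 0.07457 yr; rate constant k = 1/τ.
New steady state M_∞ = F₁/k = F₁·τ = 8358 × 0.07457 = 623.27 t N.
M(t) = M_∞ + (M₀ − M_∞)·e^(−t/τ); t/τ = 0.122/0.07457 = 1.636, so e^(−t/τ) = 0.1948.
M(t) = 623.27 − 196.9 × 0.1948 = 584.93 t N.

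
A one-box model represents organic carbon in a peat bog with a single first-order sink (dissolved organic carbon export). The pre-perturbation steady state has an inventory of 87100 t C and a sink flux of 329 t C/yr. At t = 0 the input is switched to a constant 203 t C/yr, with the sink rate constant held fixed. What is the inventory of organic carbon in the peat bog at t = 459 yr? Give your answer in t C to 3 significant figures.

The sink rate constant is k = F₀/M₀ = 329/87100 = 0.003777 yr⁻¹.
Solving dM/dt = F₁ − kM with M(0) = M₀ gives M(t) = F₁/k + (M₀ − F₁/k)·e^(−kt).
F₁/k = 203/0.003777 = 53743 t C; kt = 0.003777 × 459 = 1.734, e^(−kt) = 0.1766.
M(459) = 53743 + (87100 − 53743) × 0.1766 = 53743 + 5892 = 59634 t C.

59600 t C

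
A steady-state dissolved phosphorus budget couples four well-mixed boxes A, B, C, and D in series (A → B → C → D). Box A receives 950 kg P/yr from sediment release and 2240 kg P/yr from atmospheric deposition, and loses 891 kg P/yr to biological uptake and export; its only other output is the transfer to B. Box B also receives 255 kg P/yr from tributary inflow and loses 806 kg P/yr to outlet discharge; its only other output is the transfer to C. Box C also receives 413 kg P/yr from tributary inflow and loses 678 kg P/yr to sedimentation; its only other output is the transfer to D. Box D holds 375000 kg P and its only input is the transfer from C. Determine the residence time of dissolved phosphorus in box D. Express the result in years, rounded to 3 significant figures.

Box A: F(A→B) = (950 + 2240) − 891 = 2299.0 kg P/yr.
Box B: F(B→C) = (2299.0 + 255) − 806 = 1748.0 kg P/yr.
Box C: F(C→D) = (1748.0 + 413) − 678 = 1483.0 kg P/yr.
Box D throughput = its input = 1483.0 kg P/yr; τ = 375000 / 1483.0 = 252.9 yr.

253 yr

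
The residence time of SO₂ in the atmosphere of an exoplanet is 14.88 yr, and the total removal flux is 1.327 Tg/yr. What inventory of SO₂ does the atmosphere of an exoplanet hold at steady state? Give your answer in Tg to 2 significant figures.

τ = M/F ⇒ M = τ × F = 14.88 × 1.327 = 19.75 Tg.

20 Tg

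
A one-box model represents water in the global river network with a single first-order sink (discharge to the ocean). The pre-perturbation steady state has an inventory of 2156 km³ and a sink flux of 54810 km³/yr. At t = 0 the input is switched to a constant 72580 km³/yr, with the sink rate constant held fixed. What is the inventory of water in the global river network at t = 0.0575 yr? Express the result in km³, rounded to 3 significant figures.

2690 km³

The sink rate constant is k = F₀/M₀ = 54810/2156 = 25.42 yr⁻¹.
Solving dM/dt = F₁ − kM with M(0) = M₀ gives M(t) = F₁/k + (M₀ − F₁/k)·e^(−kt).
F₁/k = 72580/25.42 = 2855.0 km³; kt = 25.42 × 0.0575 = 1.462, e^(−kt) = 0.2318.
M(0.0575) = 2855.0 + (2156 − 2855.0) × 0.2318 = 2855.0 − 162.0 = 2693.0 km³.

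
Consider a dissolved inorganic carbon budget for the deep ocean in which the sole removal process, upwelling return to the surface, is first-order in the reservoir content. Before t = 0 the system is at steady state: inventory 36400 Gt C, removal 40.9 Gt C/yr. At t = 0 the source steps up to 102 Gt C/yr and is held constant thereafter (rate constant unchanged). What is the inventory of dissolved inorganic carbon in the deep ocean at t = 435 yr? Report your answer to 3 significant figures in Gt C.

Residence time τ = M₀/F₀ = 890.0 yr. The eventual steady state is M_∞ = M₀·(F₁/F₀) = 36400 × 102/40.9 = 90778 Gt C.
The anomaly ΔM(t) = M(t) − M_∞ decays as ΔM₀·e^(−t/τ) with ΔM₀ = 36400 − 90778 = −54380 Gt C.
At t = 435 yr, e^(−t/τ) = e^(−0.4888) = 0.6134, so ΔM = −33350 Gt C and M = 90778 − 33350 = 57424 Gt C.

57400 Gt C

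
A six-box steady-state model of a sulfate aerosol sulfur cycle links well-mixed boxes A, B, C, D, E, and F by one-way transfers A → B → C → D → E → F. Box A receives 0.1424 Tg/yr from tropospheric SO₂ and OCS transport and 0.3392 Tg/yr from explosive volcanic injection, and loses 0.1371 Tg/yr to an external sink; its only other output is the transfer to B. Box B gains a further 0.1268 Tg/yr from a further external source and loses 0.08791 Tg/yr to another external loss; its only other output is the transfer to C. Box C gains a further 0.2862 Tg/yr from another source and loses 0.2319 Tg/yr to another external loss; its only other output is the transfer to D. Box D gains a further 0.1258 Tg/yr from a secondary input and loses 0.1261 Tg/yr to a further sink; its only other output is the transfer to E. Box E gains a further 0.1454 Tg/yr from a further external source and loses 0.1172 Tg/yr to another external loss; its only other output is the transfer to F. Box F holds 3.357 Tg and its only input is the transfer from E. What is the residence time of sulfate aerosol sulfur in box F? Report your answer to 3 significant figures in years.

7.21 yr

Box A: F(A→B) = (0.1424 + 0.3392) − 0.1371 = 0.34450 Tg/yr.
Box B: F(B→C) = (0.34450 + 0.1268) − 0.08791 = 0.38339 Tg/yr.
Box C: F(C→D) = (0.38339 + 0.2862) − 0.2319 = 0.43769 Tg/yr.
Box D: F(D→E) = (0.43769 + 0.1258) − 0.1261 = 0.43739 Tg/yr.
Box E: F(E→F) = (0.43739 + 0.1454) − 0.1172 = 0.46559 Tg/yr.
Box F throughput = its input = 0.46559 Tg/yr; τ = 3.357 / 0.46559 = 7.210 yr.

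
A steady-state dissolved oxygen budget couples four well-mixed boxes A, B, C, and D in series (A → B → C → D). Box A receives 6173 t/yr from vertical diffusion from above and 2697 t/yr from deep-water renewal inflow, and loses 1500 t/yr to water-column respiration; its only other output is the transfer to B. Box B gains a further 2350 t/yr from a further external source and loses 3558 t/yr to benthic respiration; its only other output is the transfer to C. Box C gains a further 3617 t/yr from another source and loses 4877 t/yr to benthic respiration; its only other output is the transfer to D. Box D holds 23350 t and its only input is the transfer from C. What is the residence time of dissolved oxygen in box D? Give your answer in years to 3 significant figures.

4.76 yr

Box A: F(A→B) = (6173 + 2697) − 1500 = 7370.0 t/yr.
Box B: F(B→C) = (7370.0 + 2350) − 3558 = 6162.0 t/yr.
Box C: F(C→D) = (6162.0 + 3617) − 4877 = 4902.0 t/yr.
Box D throughput = its input = 4902.0 t/yr; τ = 23350 / 4902.0 = 4.763 yr.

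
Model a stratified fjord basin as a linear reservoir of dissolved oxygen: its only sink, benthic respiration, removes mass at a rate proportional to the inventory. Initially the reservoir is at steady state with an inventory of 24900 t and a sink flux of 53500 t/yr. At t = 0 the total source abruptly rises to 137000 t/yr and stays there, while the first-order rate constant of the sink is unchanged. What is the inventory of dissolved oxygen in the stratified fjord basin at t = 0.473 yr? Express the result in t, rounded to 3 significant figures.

The sink rate constant is k = F₀/M₀ = 53500/24900 = 2.149 yr⁻¹.
Solving dM/dt = F₁ − kM with M(0) = M₀ gives M(t) = F₁/k + (M₀ − F₁/k)·e^(−kt).
F₁/k = 137000/2.149 = 63763 t; kt = 2.149 × 0.473 = 1.016, e^(−kt) = 0.3619.
M(0.473) = 63763 + (24900 − 63763) × 0.3619 = 63763 − 14070 = 49697 t.

49700 t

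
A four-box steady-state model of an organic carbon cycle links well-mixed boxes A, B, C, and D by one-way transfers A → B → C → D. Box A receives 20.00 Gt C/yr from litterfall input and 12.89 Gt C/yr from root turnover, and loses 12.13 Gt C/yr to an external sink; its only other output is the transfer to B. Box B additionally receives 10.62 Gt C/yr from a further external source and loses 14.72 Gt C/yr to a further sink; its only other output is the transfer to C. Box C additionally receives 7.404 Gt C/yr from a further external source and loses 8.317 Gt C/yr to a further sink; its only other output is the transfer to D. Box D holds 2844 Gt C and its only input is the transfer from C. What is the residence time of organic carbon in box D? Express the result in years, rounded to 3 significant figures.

181 yr

Box A: F(A→B) = (20.00 + 12.89) − 12.13 = 20.760 Gt C/yr.
Box B: F(B→C) = (20.760 + 10.62) − 14.72 = 16.660 Gt C/yr.
Box C: F(C→D) = (16.660 + 7.404) − 8.317 = 15.747 Gt C/yr.
Box D throughput = its input = 15.747 Gt C/yr; τ = 2844 / 15.747 = 180.6 yr.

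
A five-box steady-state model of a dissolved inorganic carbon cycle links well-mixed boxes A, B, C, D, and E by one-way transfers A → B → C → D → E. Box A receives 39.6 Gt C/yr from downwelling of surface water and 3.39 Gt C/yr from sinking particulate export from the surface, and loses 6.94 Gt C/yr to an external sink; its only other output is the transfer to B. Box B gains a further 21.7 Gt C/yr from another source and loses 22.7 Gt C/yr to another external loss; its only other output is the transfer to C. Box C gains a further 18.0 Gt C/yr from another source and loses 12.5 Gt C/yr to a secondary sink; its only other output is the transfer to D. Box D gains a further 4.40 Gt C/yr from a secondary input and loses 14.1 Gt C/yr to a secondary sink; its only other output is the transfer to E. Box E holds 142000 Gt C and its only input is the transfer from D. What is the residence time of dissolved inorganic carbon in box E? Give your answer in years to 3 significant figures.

Box A: F(A→B) = (39.6 + 3.39) − 6.94 = 36.050 Gt C/yr.
Box B: F(B→C) = (36.050 + 21.7) − 22.7 = 35.050 Gt C/yr.
Box C: F(C→D) = (35.050 + 18.0) − 12.5 = 40.550 Gt C/yr.
Box D: F(D→E) = (40.550 + 4.40) − 14.1 = 30.850 Gt C/yr.
Box E throughput = its input = 30.850 Gt C/yr; τ = 142000 / 30.850 = 4603 yr.

4600 yr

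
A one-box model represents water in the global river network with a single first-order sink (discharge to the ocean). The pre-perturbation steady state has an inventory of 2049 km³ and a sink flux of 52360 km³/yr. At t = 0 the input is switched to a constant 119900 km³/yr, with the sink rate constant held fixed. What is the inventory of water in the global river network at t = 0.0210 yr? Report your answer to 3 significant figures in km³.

The sink rate constant is k = F₀/M₀ = 52360/2049 = 25.55 yr⁻¹.
Solving dM/dt = F₁ − kM with M(0) = M₀ gives M(t) = F₁/k + (M₀ − F₁/k)·e^(−kt).
F₁/k = 119900/25.55 = 4692.0 km³; kt = 25.55 × 0.0210 = 0.5366, e^(−kt) = 0.5847.
M(0.0210) = 4692.0 + (2049 − 4692.0) × 0.5847 = 4692.0 − 1545 = 3146.6 km³.

3150 km³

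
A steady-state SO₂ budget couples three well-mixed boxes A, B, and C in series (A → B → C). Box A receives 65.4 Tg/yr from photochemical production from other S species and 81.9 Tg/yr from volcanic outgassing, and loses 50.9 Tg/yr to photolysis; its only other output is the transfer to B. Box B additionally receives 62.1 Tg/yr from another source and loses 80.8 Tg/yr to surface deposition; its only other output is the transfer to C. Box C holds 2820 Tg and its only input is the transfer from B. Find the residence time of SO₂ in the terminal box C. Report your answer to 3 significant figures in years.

Box A: F(A→B) = (65.4 + 81.9) − 50.9 = 96.400 Tg/yr.
Box B: F(B→C) = (96.400 + 62.1) − 80.8 = 77.700 Tg/yr.
Box C throughput = its input = 77.700 Tg/yr; τ = 2820 / 77.700 = 36.29 yr.

36.3 yr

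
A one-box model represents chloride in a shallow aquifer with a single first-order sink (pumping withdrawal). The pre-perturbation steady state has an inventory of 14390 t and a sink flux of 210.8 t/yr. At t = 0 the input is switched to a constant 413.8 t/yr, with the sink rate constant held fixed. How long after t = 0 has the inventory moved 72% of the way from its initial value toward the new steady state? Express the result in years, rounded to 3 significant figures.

86.9 yr

τ = M₀/F₀ = 14390/210.8 = 68.26 yr.
The remaining gap fraction is e^(−t/τ); 72% covered ⇒ e^(−t/τ) = 0.280.
t = −τ ln(0.280) = 68.26 × 1.273 = 86.90 yr.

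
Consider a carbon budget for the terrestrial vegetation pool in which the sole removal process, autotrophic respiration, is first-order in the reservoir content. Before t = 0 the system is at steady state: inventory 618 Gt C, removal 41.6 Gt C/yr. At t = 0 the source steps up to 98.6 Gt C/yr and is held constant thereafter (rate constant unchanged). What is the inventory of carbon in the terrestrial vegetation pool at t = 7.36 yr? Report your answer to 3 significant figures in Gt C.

τ = M₀/F₀ = 618/41.6 = 14.86 yr; rate constant k = 1/τ.
New steady state M_∞ = F₁/k = F₁·τ = 98.6 × 14.86 = 1464.8 Gt C.
M(t) = M_∞ + (M₀ − M_∞)·e^(−t/τ); t/τ = 7.36/14.86 = 0.4954, so e^(−t/τ) = 0.6093.
M(t) = 1464.8 − 846.8 × 0.6093 = 948.83 Gt C.

949 Gt C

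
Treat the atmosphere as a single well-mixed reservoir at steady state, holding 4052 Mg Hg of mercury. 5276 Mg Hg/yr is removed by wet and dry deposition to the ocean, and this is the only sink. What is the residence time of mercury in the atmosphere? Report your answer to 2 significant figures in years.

τ = M / F = 4052 / 5276 = 0.7680 yr.

0.77 yr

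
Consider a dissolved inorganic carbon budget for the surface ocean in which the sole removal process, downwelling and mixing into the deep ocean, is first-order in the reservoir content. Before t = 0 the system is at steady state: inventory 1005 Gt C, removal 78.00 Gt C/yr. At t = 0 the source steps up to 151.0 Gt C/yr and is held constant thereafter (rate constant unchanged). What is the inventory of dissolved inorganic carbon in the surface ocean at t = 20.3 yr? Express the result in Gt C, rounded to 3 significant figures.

1750 Gt C

Residence time τ = M₀/F₀ = 12.88 yr. The eventual steady state is M_∞ = M₀·(F₁/F₀) = 1005 × 151.0/78.00 = 1945.6 Gt C.
The anomaly ΔM(t) = M(t) − M_∞ decays as ΔM₀·e^(−t/τ) with ΔM₀ = 1005 − 1945.6 = −940.6 Gt C.
At t = 20.3 yr, e^(−t/τ) = e^(−1.576) = 0.2069, so ΔM = −194.6 Gt C and M = 1945.6 − 194.6 = 1751.0 Gt C.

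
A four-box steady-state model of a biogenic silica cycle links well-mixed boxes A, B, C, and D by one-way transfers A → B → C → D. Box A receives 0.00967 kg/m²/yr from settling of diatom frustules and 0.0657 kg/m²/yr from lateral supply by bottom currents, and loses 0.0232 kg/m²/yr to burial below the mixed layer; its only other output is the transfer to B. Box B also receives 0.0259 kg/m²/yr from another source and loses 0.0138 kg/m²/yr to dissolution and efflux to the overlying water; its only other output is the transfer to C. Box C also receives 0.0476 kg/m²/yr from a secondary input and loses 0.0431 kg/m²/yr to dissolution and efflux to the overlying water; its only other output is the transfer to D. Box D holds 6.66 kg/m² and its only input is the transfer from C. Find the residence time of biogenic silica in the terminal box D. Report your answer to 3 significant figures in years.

Box A: F(A→B) = (0.00967 + 0.0657) − 0.0232 = 0.052170 kg/m²/yr.
Box B: F(B→C) = (0.052170 + 0.0259) − 0.0138 = 0.064270 kg/m²/yr.
Box C: F(C→D) = (0.064270 + 0.0476) − 0.0431 = 0.068770 kg/m²/yr.
Box D throughput = its input = 0.068770 kg/m²/yr; τ = 6.66 / 0.068770 = 96.84 yr.

96.8 yr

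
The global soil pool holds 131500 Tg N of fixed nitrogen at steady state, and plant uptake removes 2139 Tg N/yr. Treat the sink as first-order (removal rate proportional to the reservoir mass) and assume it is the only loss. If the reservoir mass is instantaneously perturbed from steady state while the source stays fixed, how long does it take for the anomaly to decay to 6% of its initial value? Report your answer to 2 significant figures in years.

170 yr

For a linear reservoir the anomaly decays as exp(−t/τ) with τ = M/F = 131500/2139 = 61.48 yr.
exp(−t/τ) = 0.06 ⇒ t = −τ ln(0.06) = 61.48 × 2.813 = 173.0 yr.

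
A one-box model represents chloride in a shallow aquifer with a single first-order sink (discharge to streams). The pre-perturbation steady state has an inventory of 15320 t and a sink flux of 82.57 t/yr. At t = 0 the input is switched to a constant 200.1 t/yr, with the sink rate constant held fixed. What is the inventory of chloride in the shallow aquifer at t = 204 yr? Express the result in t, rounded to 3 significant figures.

29900 t

Residence time τ = M₀/F₀ = 185.5 yr. The eventual steady state is M_∞ = M₀·(F₁/F₀) = 15320 × 200.1/82.57 = 37126 t.
The anomaly ΔM(t) = M(t) − M_∞ decays as ΔM₀·e^(−t/τ) with ΔM₀ = 15320 − 37126 = −21810 t.
At t = 204 yr, e^(−t/τ) = e^(−1.099) = 0.3330, so ΔM = −7262 t and M = 37126 − 7262 = 29864 t.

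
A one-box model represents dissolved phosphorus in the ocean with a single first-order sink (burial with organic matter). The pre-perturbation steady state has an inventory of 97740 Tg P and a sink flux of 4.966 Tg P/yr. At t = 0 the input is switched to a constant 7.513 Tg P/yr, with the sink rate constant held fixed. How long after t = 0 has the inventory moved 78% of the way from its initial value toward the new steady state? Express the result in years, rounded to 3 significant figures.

τ = M₀/F₀ = 97740/4.966 = 19680 yr.
The remaining gap fraction is e^(−t/τ); 78% covered ⇒ e^(−t/τ) = 0.220.
t = −τ ln(0.220) = 19680 × 1.514 = 29800 yr.

29800 yr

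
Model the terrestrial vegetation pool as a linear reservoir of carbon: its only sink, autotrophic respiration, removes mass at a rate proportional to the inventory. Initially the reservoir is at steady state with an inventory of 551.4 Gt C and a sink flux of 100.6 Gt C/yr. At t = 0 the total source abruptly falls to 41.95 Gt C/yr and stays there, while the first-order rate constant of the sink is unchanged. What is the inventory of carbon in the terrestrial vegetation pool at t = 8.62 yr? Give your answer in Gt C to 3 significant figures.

The sink rate constant is k = F₀/M₀ = 100.6/551.4 = 0.1824 yr⁻¹.
Solving dM/dt = F₁ − kM with M(0) = M₀ gives M(t) = F₁/k + (M₀ − F₁/k)·e^(−kt).
F₁/k = 41.95/0.1824 = 229.93 Gt C; kt = 0.1824 × 8.62 = 1.573, e^(−kt) = 0.2075.
M(8.62) = 229.93 + (551.4 − 229.93) × 0.2075 = 229.93 + 66.70 = 296.63 Gt C.

297 Gt C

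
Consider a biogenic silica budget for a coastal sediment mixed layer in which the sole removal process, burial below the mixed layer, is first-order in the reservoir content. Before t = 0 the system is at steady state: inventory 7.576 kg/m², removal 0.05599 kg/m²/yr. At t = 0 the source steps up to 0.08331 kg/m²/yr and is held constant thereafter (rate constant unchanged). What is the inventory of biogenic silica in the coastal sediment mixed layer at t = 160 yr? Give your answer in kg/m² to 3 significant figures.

10.1 kg/m²

The sink rate constant is k = F₀/M₀ = 0.05599/7.576 = 0.007390 yr⁻¹.
Solving dM/dt = F₁ − kM with M(0) = M₀ gives M(t) = F₁/k + (M₀ − F₁/k)·e^(−kt).
F₁/k = 0.08331/0.007390 = 11.273 kg/m²; kt = 0.007390 × 160 = 1.182, e^(−kt) = 0.3065.
M(160) = 11.273 + (7.576 − 11.273) × 0.3065 = 11.273 − 1.133 = 10.140 kg/m².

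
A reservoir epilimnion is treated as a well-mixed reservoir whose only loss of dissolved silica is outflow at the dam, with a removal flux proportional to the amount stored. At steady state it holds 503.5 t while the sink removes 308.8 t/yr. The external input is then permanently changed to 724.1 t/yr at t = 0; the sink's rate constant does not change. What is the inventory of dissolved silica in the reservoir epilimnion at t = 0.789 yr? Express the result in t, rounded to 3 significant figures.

Residence time τ = M₀/F₀ = 1.631 yr. The eventual steady state is M_∞ = M₀·(F₁/F₀) = 503.5 × 724.1/308.8 = 1180.6 t.
The anomaly ΔM(t) = M(t) − M_∞ decays as ΔM₀·e^(−t/τ) with ΔM₀ = 503.5 − 1180.6 = −677.1 t.
At t = 0.789 yr, e^(−t/τ) = e^(−0.4839) = 0.6164, so ΔM = −417.4 t and M = 1180.6 − 417.4 = 763.27 t.

763 t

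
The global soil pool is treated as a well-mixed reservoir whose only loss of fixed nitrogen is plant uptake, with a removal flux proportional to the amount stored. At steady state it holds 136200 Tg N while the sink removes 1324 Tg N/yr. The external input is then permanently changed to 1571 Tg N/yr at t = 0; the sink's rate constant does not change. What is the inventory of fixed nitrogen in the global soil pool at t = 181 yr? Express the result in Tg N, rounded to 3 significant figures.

157000 Tg N

Residence time τ = M₀/F₀ = 102.9 yr. The eventual steady state is M_∞ = M₀·(F₁/F₀) = 136200 × 1571/1324 = 161610 Tg N.
The anomaly ΔM(t) = M(t) − M_∞ decays as ΔM₀·e^(−t/τ) with ΔM₀ = 136200 − 161610 = −25410 Tg N.
At t = 181 yr, e^(−t/τ) = e^(−1.760) = 0.1721, so ΔM = −4374 Tg N and M = 161610 − 4374 = 157240 Tg N.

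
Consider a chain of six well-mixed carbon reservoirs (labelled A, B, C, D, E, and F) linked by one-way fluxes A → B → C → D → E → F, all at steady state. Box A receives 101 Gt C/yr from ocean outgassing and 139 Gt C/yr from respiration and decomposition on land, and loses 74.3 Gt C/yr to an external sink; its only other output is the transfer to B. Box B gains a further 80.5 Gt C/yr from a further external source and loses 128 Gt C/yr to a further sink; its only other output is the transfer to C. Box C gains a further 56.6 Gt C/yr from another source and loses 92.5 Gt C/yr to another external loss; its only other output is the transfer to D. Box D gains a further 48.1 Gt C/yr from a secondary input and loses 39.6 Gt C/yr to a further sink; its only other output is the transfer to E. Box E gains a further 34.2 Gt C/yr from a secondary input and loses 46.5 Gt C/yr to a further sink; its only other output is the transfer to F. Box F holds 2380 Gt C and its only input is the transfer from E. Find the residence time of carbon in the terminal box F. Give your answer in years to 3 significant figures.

Box A: F(A→B) = (101 + 139) − 74.3 = 165.70 Gt C/yr.
Box B: F(B→C) = (165.70 + 80.5) − 128 = 118.20 Gt C/yr.
Box C: F(C→D) = (118.20 + 56.6) − 92.5 = 82.300 Gt C/yr.
Box D: F(D→E) = (82.300 + 48.1) − 39.6 = 90.800 Gt C/yr.
Box E: F(E→F) = (90.800 + 34.2) − 46.5 = 78.500 Gt C/yr.
Box F throughput = its input = 78.500 Gt C/yr; τ = 2380 / 78.500 = 30.32 yr.

30.3 yr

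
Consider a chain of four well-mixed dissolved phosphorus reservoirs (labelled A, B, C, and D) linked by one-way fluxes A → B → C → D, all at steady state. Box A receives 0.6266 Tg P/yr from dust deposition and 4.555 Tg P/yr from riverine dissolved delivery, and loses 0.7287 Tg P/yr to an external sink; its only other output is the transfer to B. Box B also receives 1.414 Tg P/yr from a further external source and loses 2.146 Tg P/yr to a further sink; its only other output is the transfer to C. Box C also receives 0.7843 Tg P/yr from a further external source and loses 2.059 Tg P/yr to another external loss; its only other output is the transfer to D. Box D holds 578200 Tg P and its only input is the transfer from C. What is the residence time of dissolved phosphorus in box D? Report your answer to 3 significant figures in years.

236000 yr

Box A: F(A→B) = (0.6266 + 4.555) − 0.7287 = 4.4529 Tg P/yr.
Box B: F(B→C) = (4.4529 + 1.414) − 2.146 = 3.7209 Tg P/yr.
Box C: F(C→D) = (3.7209 + 0.7843) − 2.059 = 2.4462 Tg P/yr.
Box D throughput = its input = 2.4462 Tg P/yr; τ = 578200 / 2.4462 = 236400 yr.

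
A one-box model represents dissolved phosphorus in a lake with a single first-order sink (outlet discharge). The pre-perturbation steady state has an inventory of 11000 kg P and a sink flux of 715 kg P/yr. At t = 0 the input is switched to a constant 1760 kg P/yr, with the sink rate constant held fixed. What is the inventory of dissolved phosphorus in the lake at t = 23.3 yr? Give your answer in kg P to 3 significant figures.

The sink rate constant is k = F₀/M₀ = 715/11000 = 0.06500 yr⁻¹.
Solving dM/dt = F₁ − kM with M(0) = M₀ gives M(t) = F₁/k + (M₀ − F₁/k)·e^(−kt).
F₁/k = 1760/0.06500 = 27077 kg P; kt = 0.06500 × 23.3 = 1.515, e^(−kt) = 0.2199.
M(23.3) = 27077 + (11000 − 27077) × 0.2199 = 27077 − 3536 = 23541 kg P.

23500 kg P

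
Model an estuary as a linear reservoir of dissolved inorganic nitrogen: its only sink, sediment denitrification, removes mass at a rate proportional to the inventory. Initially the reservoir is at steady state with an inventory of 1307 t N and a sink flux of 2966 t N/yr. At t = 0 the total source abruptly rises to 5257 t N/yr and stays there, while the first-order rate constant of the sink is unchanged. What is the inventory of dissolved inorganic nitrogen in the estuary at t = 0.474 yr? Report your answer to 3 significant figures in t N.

τ = M₀/F₀ = 1307/2966 = 0.4407 yr; rate constant k = 1/τ.
New steady state M_∞ = F₁/k = F₁·τ = 5257 × 0.4407 = 2316.6 t N.
M(t) = M_∞ + (M₀ − M_∞)·e^(−t/τ); t/τ = 0.474/0.4407 = 1.076, so e^(−t/τ) = 0.3411.
M(t) = 2316.6 − 1010 × 0.3411 = 1972.2 t N.

1970 t N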